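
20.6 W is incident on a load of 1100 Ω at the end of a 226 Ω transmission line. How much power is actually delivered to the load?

Γ = (1100 − 226)/(1100 + 226) = 0.659
|Γ|² = 0.434
P_refl = |Γ|²·P_inc = 8.95 W, P_del = (1 − |Γ|²)·P_inc = 11.7 W

P_delivered ≈ 11.7 W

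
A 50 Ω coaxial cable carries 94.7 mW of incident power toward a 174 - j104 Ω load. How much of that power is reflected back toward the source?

P_reflected ≈ 40.7 mW

|Γ| = |(124 − j104)/(224 − j104)| = 0.655
|Γ|² = 0.429
P_refl = |Γ|²·P_inc = 40.7 mW, P_del = (1 − |Γ|²)·P_inc = 54 mW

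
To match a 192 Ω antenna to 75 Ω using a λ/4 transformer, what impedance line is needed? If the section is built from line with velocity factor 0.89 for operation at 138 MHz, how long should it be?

Z_qwt = √(Z_0·R_L) = √(75 × 192) = √14400
λ = 0.89·c/f = 1.93 m, so l = λ/4 = 0.484 m

Z_qwt ≈ 120 Ω; length ≈ 48.4 cm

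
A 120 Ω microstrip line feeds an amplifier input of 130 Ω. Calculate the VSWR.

Γ = (130 − 120)/(130 + 120) = 0.04
VSWR = (1 + 0.04)/(1 − 0.04)

VSWR ≈ 1.08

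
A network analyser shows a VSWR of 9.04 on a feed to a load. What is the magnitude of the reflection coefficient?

|Γ| ≈ 0.801

|Γ| = (S − 1)/(S + 1) = (9.04 − 1)/(9.04 + 1) = 8.04/10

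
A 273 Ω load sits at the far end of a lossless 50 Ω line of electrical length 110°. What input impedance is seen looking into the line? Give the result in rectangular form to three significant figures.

Z_in ≈ 10.3 + j17.5 Ω

tan(βl) = tan(110°) = -2.75
Z_in = Z_0·(Z_L + jZ_0·tanβl)/(Z_0 + jZ_L·tanβl)
     = 50·(273 − j137)/(50 − j750)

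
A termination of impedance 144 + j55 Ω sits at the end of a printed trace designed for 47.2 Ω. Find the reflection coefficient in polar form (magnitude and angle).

Γ ≈ 0.56 ∠ 13.6°

Γ = (Z_L − Z_0)/(Z_L + Z_0) = (96.8 + j55)/(191.2 + j55)
|Γ| = 111/199 = 0.56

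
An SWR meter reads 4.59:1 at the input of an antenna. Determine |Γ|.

|Γ| = (S − 1)/(S + 1) = (4.59 − 1)/(4.59 + 1) = 3.59/5.59

|Γ| ≈ 0.642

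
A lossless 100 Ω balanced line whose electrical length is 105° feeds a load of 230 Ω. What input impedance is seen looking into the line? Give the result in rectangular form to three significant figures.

Z_in ≈ 46 + j21.4 Ω

tan(βl) = tan(105°) = -3.73
Z_in = Z_0·(Z_L + jZ_0·tanβl)/(Z_0 + jZ_L·tanβl)
     = 100·(230 − j373)/(100 − j858)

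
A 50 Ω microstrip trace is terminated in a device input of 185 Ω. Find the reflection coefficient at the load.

Γ = (Z_L − Z_0)/(Z_L + Z_0) = (185 − 50)/(185 + 50) = 135/235

Γ = 0.574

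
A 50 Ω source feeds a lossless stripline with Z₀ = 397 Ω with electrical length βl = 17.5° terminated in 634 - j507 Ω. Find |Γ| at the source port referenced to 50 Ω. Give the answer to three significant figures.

tan(βl) = 0.315
Z_in = Z_0·(Z_L + jZ_0·tanβl)/(Z_0 + jZ_L·tanβl) = 314 − j385 Ω
Γ_s = (Z_in − Z_s)/(Z_in + Z_s) = (264 − j385)/(364 − j385), |Γ_s| = 0.881

|Γ| ≈ 0.881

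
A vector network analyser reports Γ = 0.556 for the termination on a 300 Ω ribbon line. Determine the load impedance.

Z_L ≈ 1050 Ω

Z_L = Z_0·(1 + Γ)/(1 − Γ) = 300·(1.56)/(0.444)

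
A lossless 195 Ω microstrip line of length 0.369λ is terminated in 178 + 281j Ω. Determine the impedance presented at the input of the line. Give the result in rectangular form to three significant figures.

βl = 2π × 0.369 = 133°
tan(βl) = tan(133°) = -1.08
Z_in = Z_0·(Z_L + jZ_0·tanβl)/(Z_0 + jZ_L·tanβl)
     = 195·(178 + j70.7)/(498 − j192)

Z_in ≈ 51.4 + j47.5 Ω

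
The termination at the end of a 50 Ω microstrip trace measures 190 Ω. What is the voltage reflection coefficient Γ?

Γ = (Z_L − Z_0)/(Z_L + Z_0) = (190 − 50)/(190 + 50) = 140/240

Γ = 0.583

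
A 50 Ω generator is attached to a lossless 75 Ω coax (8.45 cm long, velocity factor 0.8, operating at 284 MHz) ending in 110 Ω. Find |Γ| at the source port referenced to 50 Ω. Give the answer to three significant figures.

λ = v/f = 0.8·c / 284 MHz = 0.845 m
βl = 2π·l/λ = 2π × 0.1 = 36°
tan(βl) = 0.726
Z_in = Z_0·(Z_L + jZ_0·tanβl)/(Z_0 + jZ_L·tanβl) = 78.7 − j29.4 Ω
Γ_s = (Z_in − Z_s)/(Z_in + Z_s) = (28.7 − j29.4)/(129 − j29.4), |Γ_s| = 0.311

|Γ| ≈ 0.311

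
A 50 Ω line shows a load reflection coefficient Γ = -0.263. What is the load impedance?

Z_L ≈ 29.2 Ω

Z_L = Z_0·(1 + Γ)/(1 − Γ) = 50·(0.737)/(1.26)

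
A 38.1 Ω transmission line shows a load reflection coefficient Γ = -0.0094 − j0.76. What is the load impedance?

Z_L ≈ 10.1 − j36.3 Ω

Z_L = Z_0·(1 + Γ)/(1 − Γ) = 38.1·(0.991 − j0.76)/(1.01 + j0.76)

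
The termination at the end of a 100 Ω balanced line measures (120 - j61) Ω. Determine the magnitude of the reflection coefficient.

Γ = (Z_L − Z_0)/(Z_L + Z_0) = (20 − j61)/(220 − j61)
|Γ| = 64.2/228

|Γ| ≈ 0.281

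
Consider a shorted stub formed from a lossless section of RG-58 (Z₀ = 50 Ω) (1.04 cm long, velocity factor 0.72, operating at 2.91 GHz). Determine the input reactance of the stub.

X_in ≈ 60.5 Ω (inductive)

λ = v/f = 0.72·c / 2.91 GHz = 0.0742 m
βl = 2π·l/λ = 2π × 0.14 = 50.4°
tan(βl) = 1.21
For a shorted stub, Z_in = jZ_0·tan(βl)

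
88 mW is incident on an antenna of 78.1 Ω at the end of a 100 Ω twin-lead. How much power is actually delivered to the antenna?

P_delivered ≈ 86.7 mW

Γ = (78.1 − 100)/(78.1 + 100) = -0.123
|Γ|² = 0.0151
P_refl = |Γ|²·P_inc = 1.33 mW, P_del = (1 − |Γ|²)·P_inc = 86.7 mW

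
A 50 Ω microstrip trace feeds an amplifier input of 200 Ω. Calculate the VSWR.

Γ = (200 − 50)/(200 + 50) = 0.6
VSWR = (1 + 0.6)/(1 − 0.6)

VSWR ≈ 4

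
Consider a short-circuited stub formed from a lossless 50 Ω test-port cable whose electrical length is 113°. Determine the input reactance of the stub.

X_in ≈ -118 Ω (capacitive)

tan(βl) = -2.36
For a short-circuited stub, Z_in = jZ_0·tan(βl)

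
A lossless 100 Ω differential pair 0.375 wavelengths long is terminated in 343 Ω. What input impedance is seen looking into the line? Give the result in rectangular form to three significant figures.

Z_in ≈ 53.7 + j84.3 Ω

βl = 2π × 0.375 = 135°
tan(βl) = tan(135°) = -1
Z_in = Z_0·(Z_L + jZ_0·tanβl)/(Z_0 + jZ_L·tanβl)
     = 100·(343 − j100)/(100 − j343)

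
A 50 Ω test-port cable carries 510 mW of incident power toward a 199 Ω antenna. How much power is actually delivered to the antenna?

P_delivered ≈ 327 mW

Γ = (199 − 50)/(199 + 50) = 0.598
|Γ|² = 0.358
P_refl = |Γ|²·P_inc = 183 mW, P_del = (1 − |Γ|²)·P_inc = 327 mW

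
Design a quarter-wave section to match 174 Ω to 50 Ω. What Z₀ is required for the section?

Z_qwt ≈ 93.3 Ω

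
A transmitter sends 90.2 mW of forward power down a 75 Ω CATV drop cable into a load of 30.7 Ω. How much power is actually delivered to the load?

P_delivered ≈ 74.4 mW

Γ = (30.7 − 75)/(30.7 + 75) = -0.419
|Γ|² = 0.176
P_refl = |Γ|²·P_inc = 15.8 mW, P_del = (1 − |Γ|²)·P_inc = 74.4 mW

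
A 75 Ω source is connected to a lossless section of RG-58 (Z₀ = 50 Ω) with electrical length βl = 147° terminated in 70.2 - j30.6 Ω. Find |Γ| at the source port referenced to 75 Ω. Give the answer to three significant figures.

tan(βl) = -0.649
Z_in = Z_0·(Z_L + jZ_0·tanβl)/(Z_0 + jZ_L·tanβl) = 83.6 + j21.8 Ω
Γ_s = (Z_in − Z_s)/(Z_in + Z_s) = (8.56 + j21.8)/(159 + j21.8), |Γ_s| = 0.146

|Γ| ≈ 0.146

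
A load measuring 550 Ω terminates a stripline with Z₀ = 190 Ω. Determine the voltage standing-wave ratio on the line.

VSWR ≈ 2.89

Γ = (550 − 190)/(550 + 190) = 0.486
VSWR = (1 + 0.486)/(1 − 0.486)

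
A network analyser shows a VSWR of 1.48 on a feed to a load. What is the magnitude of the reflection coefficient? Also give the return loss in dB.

|Γ| ≈ 0.194; return loss ≈ 14.3 dB

|Γ| = (S − 1)/(S + 1) = (1.48 − 1)/(1.48 + 1) = 0.48/2.48
RL = −20·log₁₀|Γ| = −20·log₁₀(0.194)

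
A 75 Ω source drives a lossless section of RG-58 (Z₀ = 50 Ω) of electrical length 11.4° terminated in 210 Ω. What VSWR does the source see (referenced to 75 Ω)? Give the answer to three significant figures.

tan(βl) = 0.202
Z_in = Z_0·(Z_L + jZ_0·tanβl)/(Z_0 + jZ_L·tanβl) = 127 − j97.7 Ω
Γ_s = (Z_in − Z_s)/(Z_in + Z_s) = (52.3 − j97.7)/(202 − j97.7), |Γ_s| = 0.493
VSWR = (1 + |Γ_s|)/(1 − |Γ_s|)

VSWR ≈ 2.95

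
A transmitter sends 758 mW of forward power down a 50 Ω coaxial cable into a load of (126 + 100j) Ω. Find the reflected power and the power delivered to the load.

|Γ| = |(76 + j100)/(176 + j100)| = 0.62
|Γ|² = 0.385
P_refl = |Γ|²·P_inc = 292 mW, P_del = (1 − |Γ|²)·P_inc = 466 mW

P_reflected ≈ 292 mW; P_delivered ≈ 466 mW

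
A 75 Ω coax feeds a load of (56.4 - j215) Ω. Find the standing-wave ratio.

Γ = (Z_L − Z_0)/(Z_L + Z_0) = (-18.6 − j215)/(131.4 − j215)
|Γ| = 216/252 = 0.856
VSWR = (1 + |Γ|)/(1 − |Γ|) = 1.86/0.144

VSWR ≈ 12.9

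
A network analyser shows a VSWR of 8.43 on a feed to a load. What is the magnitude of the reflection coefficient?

|Γ| = (S − 1)/(S + 1) = (8.43 − 1)/(8.43 + 1) = 7.43/9.43

|Γ| ≈ 0.788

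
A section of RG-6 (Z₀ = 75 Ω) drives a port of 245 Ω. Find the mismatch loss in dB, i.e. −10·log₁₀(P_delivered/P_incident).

Γ = (245 − 75)/(245 + 75) = 0.531
|Γ|² = 0.282, so P_del/P_inc = 1 − |Γ|² = 0.718
ML = −10·log₁₀(1 − |Γ|²)

mismatch loss ≈ 1.44 dB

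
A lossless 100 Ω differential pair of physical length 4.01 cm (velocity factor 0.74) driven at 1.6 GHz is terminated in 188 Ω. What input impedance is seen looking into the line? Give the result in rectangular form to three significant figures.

Z_in ≈ 55.5 + j17.6 Ω

λ = v/f = 0.74·c / 1.6 GHz = 0.139 m
βl = 2π·l/λ = 2π × 0.289 = 104°
tan(βl) = tan(104°) = -4
Z_in = Z_0·(Z_L + jZ_0·tanβl)/(Z_0 + jZ_L·tanβl)
     = 100·(188 − j400)/(100 − j752)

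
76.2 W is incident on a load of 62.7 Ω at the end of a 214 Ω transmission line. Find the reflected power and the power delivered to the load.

P_reflected ≈ 22.8 W; P_delivered ≈ 53.4 W

Γ = (62.7 − 214)/(62.7 + 214) = -0.547
|Γ|² = 0.299
P_refl = |Γ|²·P_inc = 22.8 W, P_del = (1 − |Γ|²)·P_inc = 53.4 W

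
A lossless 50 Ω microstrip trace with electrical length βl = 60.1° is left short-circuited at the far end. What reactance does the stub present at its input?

X_in ≈ 87 Ω (inductive)

tan(βl) = 1.74
For a short-circuited stub, Z_in = jZ_0·tan(βl)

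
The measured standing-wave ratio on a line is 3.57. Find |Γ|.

|Γ| ≈ 0.562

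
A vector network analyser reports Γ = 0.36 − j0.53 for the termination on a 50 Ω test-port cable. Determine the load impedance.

Z_L ≈ 42.7 − j76.8 Ω

Z_L = Z_0·(1 + Γ)/(1 − Γ) = 50·(1.36 − j0.53)/(0.64 + j0.53)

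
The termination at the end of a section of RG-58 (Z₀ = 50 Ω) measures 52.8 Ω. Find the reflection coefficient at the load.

Γ = (Z_L − Z_0)/(Z_L + Z_0) = (52.8 − 50)/(52.8 + 50) = 2.8/102.8

Γ = 0.0272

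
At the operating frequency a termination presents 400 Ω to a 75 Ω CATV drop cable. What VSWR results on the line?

For a purely resistive load, VSWR = R_L/Z_0 or Z_0/R_L (whichever > 1) = 400/75

VSWR ≈ 5.33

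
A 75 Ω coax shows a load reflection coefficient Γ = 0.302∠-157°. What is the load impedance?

Z_L = Z_0·(1 + Γ)/(1 − Γ) = 75·(0.722 − j0.118)/(1.28 + j0.118)

Z_L ≈ 41.4 − j10.7 Ω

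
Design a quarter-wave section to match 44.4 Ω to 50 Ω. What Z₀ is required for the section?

Z_qwt ≈ 47.1 Ω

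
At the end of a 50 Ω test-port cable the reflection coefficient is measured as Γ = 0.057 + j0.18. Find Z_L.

Z_L = Z_0·(1 + Γ)/(1 − Γ) = 50·(1.06 + j0.18)/(0.943 − j0.18)

Z_L ≈ 52.3 + j19.5 Ω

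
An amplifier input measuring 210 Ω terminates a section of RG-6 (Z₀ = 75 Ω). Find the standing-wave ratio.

VSWR ≈ 2.8

For a purely resistive load, VSWR = R_L/Z_0 or Z_0/R_L (whichever > 1) = 210/75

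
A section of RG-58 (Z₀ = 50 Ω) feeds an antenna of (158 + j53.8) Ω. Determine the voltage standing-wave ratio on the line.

Γ = (Z_L − Z_0)/(Z_L + Z_0) = (108 + j53.8)/(208 + j53.8)
|Γ| = 121/215 = 0.562
VSWR = (1 + |Γ|)/(1 − |Γ|) = 1.56/0.438

VSWR ≈ 3.56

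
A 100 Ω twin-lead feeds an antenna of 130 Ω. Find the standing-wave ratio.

Γ = (130 − 100)/(130 + 100) = 0.13
VSWR = (1 + 0.13)/(1 − 0.13)

VSWR ≈ 1.3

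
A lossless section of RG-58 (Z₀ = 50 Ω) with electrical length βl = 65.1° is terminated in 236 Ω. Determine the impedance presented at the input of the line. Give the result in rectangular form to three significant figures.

Z_in ≈ 12.8 − j22 Ω

tan(βl) = tan(65.1°) = 2.15
Z_in = Z_0·(Z_L + jZ_0·tanβl)/(Z_0 + jZ_L·tanβl)
     = 50·(236 + j108)/(50 + j508)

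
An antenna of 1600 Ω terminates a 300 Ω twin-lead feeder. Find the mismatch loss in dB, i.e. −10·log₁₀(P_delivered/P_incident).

Γ = (1600 − 300)/(1600 + 300) = 0.684
|Γ|² = 0.468, so P_del/P_inc = 1 − |Γ|² = 0.532
ML = −10·log₁₀(1 − |Γ|²)

mismatch loss ≈ 2.74 dB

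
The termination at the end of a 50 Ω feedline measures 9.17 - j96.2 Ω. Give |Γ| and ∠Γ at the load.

Γ ≈ 0.925 ∠ -54.6°

Γ = (Z_L − Z_0)/(Z_L + Z_0) = (-40.83 − j96.2)/(59.17 − j96.2)
|Γ| = 105/113 = 0.925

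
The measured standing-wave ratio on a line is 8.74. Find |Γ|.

|Γ| ≈ 0.795

|Γ| = (S − 1)/(S + 1) = (8.74 − 1)/(8.74 + 1) = 7.74/9.74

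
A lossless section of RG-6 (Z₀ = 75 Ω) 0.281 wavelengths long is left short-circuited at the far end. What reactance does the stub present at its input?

βl = 2π × 0.281 = 101°
tan(βl) = -5.07
For a short-circuited stub, Z_in = jZ_0·tan(βl)

X_in ≈ -380 Ω (capacitive)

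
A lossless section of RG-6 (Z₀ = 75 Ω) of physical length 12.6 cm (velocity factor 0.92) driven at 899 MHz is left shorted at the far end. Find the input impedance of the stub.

λ = v/f = 0.92·c / 899 MHz = 0.307 m
βl = 2π·l/λ = 2π × 0.41 = 148°
tan(βl) = -0.631
For a shorted stub, Z_in = jZ_0·tan(βl)

Z_in ≈ −j47.3 Ω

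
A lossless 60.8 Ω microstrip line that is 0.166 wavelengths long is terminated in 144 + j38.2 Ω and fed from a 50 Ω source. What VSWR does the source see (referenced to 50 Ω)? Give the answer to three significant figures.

VSWR ≈ 2.5

βl = 2π × 0.166 = 59.8°
tan(βl) = 1.72
Z_in = Z_0·(Z_L + jZ_0·tanβl)/(Z_0 + jZ_L·tanβl) = 34.4 − j36.1 Ω
Γ_s = (Z_in − Z_s)/(Z_in + Z_s) = (-15.6 − j36.1)/(84.4 − j36.1), |Γ_s| = 0.429
VSWR = (1 + |Γ_s|)/(1 − |Γ_s|)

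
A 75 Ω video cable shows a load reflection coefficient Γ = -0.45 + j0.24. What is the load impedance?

Z_L ≈ 25.7 + j16.7 Ω

Z_L = Z_0·(1 + Γ)/(1 − Γ) = 75·(0.55 + j0.24)/(1.45 − j0.24)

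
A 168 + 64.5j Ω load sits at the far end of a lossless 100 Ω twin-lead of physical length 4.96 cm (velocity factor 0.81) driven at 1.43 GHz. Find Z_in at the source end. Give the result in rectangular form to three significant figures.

Z_in ≈ 49.3 + j0.134 Ω

λ = v/f = 0.81·c / 1.43 GHz = 0.17 m
βl = 2π·l/λ = 2π × 0.292 = 105°
tan(βl) = tan(105°) = -3.71
Z_in = Z_0·(Z_L + jZ_0·tanβl)/(Z_0 + jZ_L·tanβl)
     = 100·(168 − j307)/(339 − j624)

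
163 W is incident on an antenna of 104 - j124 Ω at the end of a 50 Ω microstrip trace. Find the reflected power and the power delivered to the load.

|Γ| = |(54 − j124)/(154 − j124)| = 0.684
|Γ|² = 0.468
P_refl = |Γ|²·P_inc = 76.3 W, P_del = (1 − |Γ|²)·P_inc = 86.7 W

P_reflected ≈ 76.3 W; P_delivered ≈ 86.7 W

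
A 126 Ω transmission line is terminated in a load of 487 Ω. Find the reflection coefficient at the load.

Γ = 0.589

Γ = (Z_L − Z_0)/(Z_L + Z_0) = (487 − 126)/(487 + 126) = 361/613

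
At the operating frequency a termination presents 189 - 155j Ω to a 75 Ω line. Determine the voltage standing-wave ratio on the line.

VSWR ≈ 4.38

Γ = (Z_L − Z_0)/(Z_L + Z_0) = (114 − j155)/(264 − j155)
|Γ| = 192/306 = 0.629
VSWR = (1 + |Γ|)/(1 − |Γ|) = 1.63/0.371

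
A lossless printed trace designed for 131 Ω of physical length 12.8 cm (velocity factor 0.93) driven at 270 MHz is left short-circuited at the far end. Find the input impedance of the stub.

Z_in ≈ +j129 Ω

λ = v/f = 0.93·c / 270 MHz = 1.03 m
βl = 2π·l/λ = 2π × 0.124 = 44.6°
tan(βl) = 0.986
For a short-circuited stub, Z_in = jZ_0·tan(βl)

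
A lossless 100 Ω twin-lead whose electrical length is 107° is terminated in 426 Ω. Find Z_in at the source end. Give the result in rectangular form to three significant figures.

tan(βl) = tan(107°) = -3.27
Z_in = Z_0·(Z_L + jZ_0·tanβl)/(Z_0 + jZ_L·tanβl)
     = 100·(426 − j327)/(100 − j1390)

Z_in ≈ 25.5 + j28.7 Ω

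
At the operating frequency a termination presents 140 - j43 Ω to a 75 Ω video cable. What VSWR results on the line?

VSWR ≈ 2.1

Γ = (Z_L − Z_0)/(Z_L + Z_0) = (65 − j43)/(215 − j43)
|Γ| = 77.9/219 = 0.355
VSWR = (1 + |Γ|)/(1 − |Γ|) = 1.36/0.645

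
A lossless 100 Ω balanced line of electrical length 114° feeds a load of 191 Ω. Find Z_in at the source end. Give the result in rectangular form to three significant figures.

Z_in ≈ 59.5 + j30.7 Ω

tan(βl) = tan(114°) = -2.25
Z_in = Z_0·(Z_L + jZ_0·tanβl)/(Z_0 + jZ_L·tanβl)
     = 100·(191 − j225)/(100 − j429)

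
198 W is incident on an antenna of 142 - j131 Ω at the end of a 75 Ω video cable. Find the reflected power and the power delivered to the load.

P_reflected ≈ 66.7 W; P_delivered ≈ 131 W

|Γ| = |(67 − j131)/(217 − j131)| = 0.58
|Γ|² = 0.337
P_refl = |Γ|²·P_inc = 66.7 W, P_del = (1 − |Γ|²)·P_inc = 131 W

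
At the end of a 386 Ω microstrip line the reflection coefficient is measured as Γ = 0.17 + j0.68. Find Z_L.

Z_L ≈ 171 + j456 Ω

Z_L = Z_0·(1 + Γ)/(1 − Γ) = 386·(1.17 + j0.68)/(0.83 − j0.68)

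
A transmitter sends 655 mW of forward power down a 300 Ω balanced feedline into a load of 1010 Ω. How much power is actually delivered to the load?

P_delivered ≈ 463 mW

Γ = (1010 − 300)/(1010 + 300) = 0.542
|Γ|² = 0.294
P_refl = |Γ|²·P_inc = 192 mW, P_del = (1 − |Γ|²)·P_inc = 463 mW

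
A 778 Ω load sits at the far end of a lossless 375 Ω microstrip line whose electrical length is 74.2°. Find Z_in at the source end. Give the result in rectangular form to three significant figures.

tan(βl) = tan(74.2°) = 3.53
Z_in = Z_0·(Z_L + jZ_0·tanβl)/(Z_0 + jZ_L·tanβl)
     = 375·(778 + j1330)/(375 + j2750)

Z_in ≈ 192 − j80 Ω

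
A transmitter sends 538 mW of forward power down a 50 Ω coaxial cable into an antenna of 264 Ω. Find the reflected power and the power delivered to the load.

Γ = (264 − 50)/(264 + 50) = 0.682
|Γ|² = 0.464
P_refl = |Γ|²·P_inc = 250 mW, P_del = (1 − |Γ|²)·P_inc = 288 mW

P_reflected ≈ 250 mW; P_delivered ≈ 288 mW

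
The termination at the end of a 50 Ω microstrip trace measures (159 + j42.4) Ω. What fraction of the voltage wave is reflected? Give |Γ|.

|Γ| ≈ 0.548

Γ = (Z_L − Z_0)/(Z_L + Z_0) = (109 + j42.4)/(209 + j42.4)
|Γ| = 117/213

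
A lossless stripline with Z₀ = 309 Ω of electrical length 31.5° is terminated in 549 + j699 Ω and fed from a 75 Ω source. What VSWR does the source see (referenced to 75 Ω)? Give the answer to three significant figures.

VSWR ≈ 19.3

tan(βl) = 0.613
Z_in = Z_0·(Z_L + jZ_0·tanβl)/(Z_0 + jZ_L·tanβl) = 566 − j705 Ω
Γ_s = (Z_in − Z_s)/(Z_in + Z_s) = (491 − j705)/(641 − j705), |Γ_s| = 0.902
VSWR = (1 + |Γ_s|)/(1 − |Γ_s|)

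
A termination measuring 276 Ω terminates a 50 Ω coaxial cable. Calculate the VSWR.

VSWR ≈ 5.52

Γ = (276 − 50)/(276 + 50) = 0.693
VSWR = (1 + 0.693)/(1 − 0.693)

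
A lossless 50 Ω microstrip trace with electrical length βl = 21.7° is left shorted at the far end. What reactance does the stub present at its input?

X_in ≈ 19.9 Ω (inductive)

tan(βl) = 0.398
For a shorted stub, Z_in = jZ_0·tan(βl)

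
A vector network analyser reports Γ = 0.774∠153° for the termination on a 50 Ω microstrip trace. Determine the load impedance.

Z_L ≈ 6.73 + j11.8 Ω

Z_L = Z_0·(1 + Γ)/(1 − Γ) = 50·(0.31 + j0.351)/(1.69 − j0.351)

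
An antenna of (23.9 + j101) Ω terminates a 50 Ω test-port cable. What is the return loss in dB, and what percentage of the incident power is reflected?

Γ = (-26.1 + j101)/(73.9 + j101), |Γ| = 0.834
RL = −20·log₁₀(0.834) = 1.58 dB
P_refl/P_inc = |Γ|² = 0.695

RL ≈ 1.58 dB; 69.5% of incident power reflected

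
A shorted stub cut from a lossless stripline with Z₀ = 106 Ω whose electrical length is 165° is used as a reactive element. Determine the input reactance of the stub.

X_in ≈ -28.4 Ω (capacitive)

tan(βl) = -0.268
For a shorted stub, Z_in = jZ_0·tan(βl)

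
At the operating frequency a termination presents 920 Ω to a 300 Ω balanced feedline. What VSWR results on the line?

VSWR ≈ 3.07

Γ = (920 − 300)/(920 + 300) = 0.508
VSWR = (1 + 0.508)/(1 − 0.508)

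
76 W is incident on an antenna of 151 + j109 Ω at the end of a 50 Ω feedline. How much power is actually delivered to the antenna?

P_delivered ≈ 43.9 W

|Γ| = |(101 + j109)/(201 + j109)| = 0.65
|Γ|² = 0.422
P_refl = |Γ|²·P_inc = 32.1 W, P_del = (1 − |Γ|²)·P_inc = 43.9 W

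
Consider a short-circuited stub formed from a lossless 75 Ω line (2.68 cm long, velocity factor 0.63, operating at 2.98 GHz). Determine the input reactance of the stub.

λ = v/f = 0.63·c / 2.98 GHz = 0.0634 m
βl = 2π·l/λ = 2π × 0.423 = 152°
tan(βl) = -0.529
For a short-circuited stub, Z_in = jZ_0·tan(βl)

X_in ≈ -39.7 Ω (capacitive)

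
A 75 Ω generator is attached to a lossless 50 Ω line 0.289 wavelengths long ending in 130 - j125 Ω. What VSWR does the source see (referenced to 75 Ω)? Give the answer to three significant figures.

VSWR ≈ 7.02

βl = 2π × 0.289 = 104°
tan(βl) = -4
Z_in = Z_0·(Z_L + jZ_0·tanβl)/(Z_0 + jZ_L·tanβl) = 11.7 + j22.6 Ω
Γ_s = (Z_in − Z_s)/(Z_in + Z_s) = (-63.3 + j22.6)/(86.7 + j22.6), |Γ_s| = 0.75
VSWR = (1 + |Γ_s|)/(1 − |Γ_s|)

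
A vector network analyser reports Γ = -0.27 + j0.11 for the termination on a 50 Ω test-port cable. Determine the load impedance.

Z_L = Z_0·(1 + Γ)/(1 − Γ) = 50·(0.73 + j0.11)/(1.27 − j0.11)

Z_L ≈ 28.2 + j6.77 Ω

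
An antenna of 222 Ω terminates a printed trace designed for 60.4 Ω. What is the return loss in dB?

RL ≈ 4.85 dB

Γ = (222 − 60.4)/(222 + 60.4) = 0.572
RL = −20·log₁₀|Γ| = −20·log₁₀(0.572)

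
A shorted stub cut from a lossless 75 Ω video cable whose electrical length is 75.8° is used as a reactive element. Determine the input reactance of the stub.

tan(βl) = 3.95
For a shorted stub, Z_in = jZ_0·tan(βl)

X_in ≈ 296 Ω (inductive)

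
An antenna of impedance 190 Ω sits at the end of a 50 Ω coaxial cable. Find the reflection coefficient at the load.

Γ = 0.583

Γ = (Z_L − Z_0)/(Z_L + Z_0) = (190 − 50)/(190 + 50) = 140/240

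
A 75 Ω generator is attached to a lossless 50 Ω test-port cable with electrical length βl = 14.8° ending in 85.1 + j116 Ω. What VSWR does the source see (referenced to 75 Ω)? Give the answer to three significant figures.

tan(βl) = 0.264
Z_in = Z_0·(Z_L + jZ_0·tanβl)/(Z_0 + jZ_L·tanβl) = 259 + j33.4 Ω
Γ_s = (Z_in − Z_s)/(Z_in + Z_s) = (184 + j33.4)/(334 + j33.4), |Γ_s| = 0.557
VSWR = (1 + |Γ_s|)/(1 − |Γ_s|)

VSWR ≈ 3.51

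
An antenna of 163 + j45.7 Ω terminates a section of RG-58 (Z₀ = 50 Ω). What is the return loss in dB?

Γ = (113 + j45.7)/(213 + j45.7), |Γ| = 0.56
RL = −20·log₁₀|Γ| = −20·log₁₀(0.56)

RL ≈ 5.04 dB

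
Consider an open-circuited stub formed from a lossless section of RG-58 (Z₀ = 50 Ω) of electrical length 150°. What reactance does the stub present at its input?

X_in ≈ 86.6 Ω (inductive)

tan(βl) = -0.577
For an open-circuited stub, Z_in = −jZ_0·cot(βl) = −jZ_0/tan(βl)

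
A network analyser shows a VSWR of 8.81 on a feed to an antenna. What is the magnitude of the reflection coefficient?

|Γ| ≈ 0.796

|Γ| = (S − 1)/(S + 1) = (8.81 − 1)/(8.81 + 1) = 7.81/9.81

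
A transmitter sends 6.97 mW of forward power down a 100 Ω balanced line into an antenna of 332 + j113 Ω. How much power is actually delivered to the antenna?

P_delivered ≈ 4.64 mW

|Γ| = |(232 + j113)/(432 + j113)| = 0.578
|Γ|² = 0.334
P_refl = |Γ|²·P_inc = 2.33 mW, P_del = (1 − |Γ|²)·P_inc = 4.64 mW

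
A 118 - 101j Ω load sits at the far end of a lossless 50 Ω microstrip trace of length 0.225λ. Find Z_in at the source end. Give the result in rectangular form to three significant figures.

βl = 2π × 0.225 = 81°
tan(βl) = tan(81°) = 6.31
Z_in = Z_0·(Z_L + jZ_0·tanβl)/(Z_0 + jZ_L·tanβl)
     = 50·(118 + j215)/(688 + j745)

Z_in ≈ 11.7 + j2.91 Ω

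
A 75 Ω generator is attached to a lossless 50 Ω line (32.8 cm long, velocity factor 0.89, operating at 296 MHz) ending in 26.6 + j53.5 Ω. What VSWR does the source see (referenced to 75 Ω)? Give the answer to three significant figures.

λ = v/f = 0.89·c / 296 MHz = 0.902 m
βl = 2π·l/λ = 2π × 0.364 = 131°
tan(βl) = -1.15
Z_in = Z_0·(Z_L + jZ_0·tanβl)/(Z_0 + jZ_L·tanβl) = 11.5 + j1.29 Ω
Γ_s = (Z_in − Z_s)/(Z_in + Z_s) = (-63.5 + j1.29)/(86.5 + j1.29), |Γ_s| = 0.733
VSWR = (1 + |Γ_s|)/(1 − |Γ_s|)

VSWR ≈ 6.5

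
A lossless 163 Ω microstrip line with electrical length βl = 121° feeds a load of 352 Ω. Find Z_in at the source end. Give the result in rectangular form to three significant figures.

Z_in ≈ 95.3 + j71.4 Ω

tan(βl) = tan(121°) = -1.66
Z_in = Z_0·(Z_L + jZ_0·tanβl)/(Z_0 + jZ_L·tanβl)
     = 163·(352 − j271)/(163 − j586)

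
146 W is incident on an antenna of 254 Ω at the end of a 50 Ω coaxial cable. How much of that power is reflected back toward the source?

P_reflected ≈ 65.7 W

Γ = (254 − 50)/(254 + 50) = 0.671
|Γ|² = 0.45
P_refl = |Γ|²·P_inc = 65.7 W, P_del = (1 − |Γ|²)·P_inc = 80.3 W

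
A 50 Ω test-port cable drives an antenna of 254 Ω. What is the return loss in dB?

RL ≈ 3.46 dB

Γ = (254 − 50)/(254 + 50) = 0.671
RL = −20·log₁₀|Γ| = −20·log₁₀(0.671)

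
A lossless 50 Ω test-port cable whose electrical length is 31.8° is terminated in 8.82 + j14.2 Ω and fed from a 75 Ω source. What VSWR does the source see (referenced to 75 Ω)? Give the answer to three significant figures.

VSWR ≈ 6.4

tan(βl) = 0.62
Z_in = Z_0·(Z_L + jZ_0·tanβl)/(Z_0 + jZ_L·tanβl) = 17.7 + j52.5 Ω
Γ_s = (Z_in − Z_s)/(Z_in + Z_s) = (-57.3 + j52.5)/(92.7 + j52.5), |Γ_s| = 0.73
VSWR = (1 + |Γ_s|)/(1 − |Γ_s|)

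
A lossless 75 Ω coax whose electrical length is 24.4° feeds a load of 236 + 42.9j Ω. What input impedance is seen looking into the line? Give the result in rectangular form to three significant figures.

Z_in ≈ 110 − j108 Ω

tan(βl) = tan(24.4°) = 0.454
Z_in = Z_0·(Z_L + jZ_0·tanβl)/(Z_0 + jZ_L·tanβl)
     = 75·(236 + j76.9)/(55.5 + j107)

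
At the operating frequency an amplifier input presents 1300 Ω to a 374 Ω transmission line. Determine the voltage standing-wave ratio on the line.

For a purely resistive load, VSWR = R_L/Z_0 or Z_0/R_L (whichever > 1) = 1300/374

VSWR ≈ 3.48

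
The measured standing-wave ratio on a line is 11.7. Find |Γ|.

|Γ| ≈ 0.843

|Γ| = (S − 1)/(S + 1) = (11.7 − 1)/(11.7 + 1) = 10.7/12.7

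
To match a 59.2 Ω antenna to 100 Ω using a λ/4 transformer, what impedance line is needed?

Z_qwt ≈ 76.9 Ω

Z_qwt = √(Z_0·R_L) = √(100 × 59.2) = √5920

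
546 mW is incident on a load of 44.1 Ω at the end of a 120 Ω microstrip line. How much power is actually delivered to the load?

P_delivered ≈ 429 mW

Γ = (44.1 − 120)/(44.1 + 120) = -0.463
|Γ|² = 0.214
P_refl = |Γ|²·P_inc = 117 mW, P_del = (1 − |Γ|²)·P_inc = 429 mW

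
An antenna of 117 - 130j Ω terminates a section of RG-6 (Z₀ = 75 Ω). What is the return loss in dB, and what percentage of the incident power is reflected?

Γ = (42 − j130)/(192 − j130), |Γ| = 0.589
RL = −20·log₁₀(0.589) = 4.59 dB
P_refl/P_inc = |Γ|² = 0.347

RL ≈ 4.59 dB; 34.7% of incident power reflected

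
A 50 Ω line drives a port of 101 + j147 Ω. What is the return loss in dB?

RL ≈ 2.63 dB

Γ = (51 + j147)/(151 + j147), |Γ| = 0.738
RL = −20·log₁₀|Γ| = −20·log₁₀(0.738)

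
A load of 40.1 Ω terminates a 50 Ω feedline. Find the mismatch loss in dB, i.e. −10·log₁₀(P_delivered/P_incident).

mismatch loss ≈ 0.0528 dB

Γ = (40.1 − 50)/(40.1 + 50) = -0.11
|Γ|² = 0.0121, so P_del/P_inc = 1 − |Γ|² = 0.988
ML = −10·log₁₀(1 − |Γ|²)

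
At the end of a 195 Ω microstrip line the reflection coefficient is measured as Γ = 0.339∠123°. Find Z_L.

Z_L ≈ 116 + j74.7 Ω

Z_L = Z_0·(1 + Γ)/(1 − Γ) = 195·(0.815 + j0.284)/(1.18 − j0.284)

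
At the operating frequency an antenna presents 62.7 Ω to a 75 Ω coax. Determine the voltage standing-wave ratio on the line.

VSWR ≈ 1.2

For a purely resistive load, VSWR = R_L/Z_0 or Z_0/R_L (whichever > 1) = 75/62.7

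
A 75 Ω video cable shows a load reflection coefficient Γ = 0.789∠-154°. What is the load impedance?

Z_L ≈ 9.31 − j17.1 Ω

Z_L = Z_0·(1 + Γ)/(1 − Γ) = 75·(0.291 − j0.346)/(1.71 + j0.346)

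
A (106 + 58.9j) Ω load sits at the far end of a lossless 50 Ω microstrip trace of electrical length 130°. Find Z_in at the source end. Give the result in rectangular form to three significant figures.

tan(βl) = tan(130°) = -1.19
Z_in = Z_0·(Z_L + jZ_0·tanβl)/(Z_0 + jZ_L·tanβl)
     = 50·(106 − j0.688)/(120 − j126)

Z_in ≈ 21.1 + j21.9 Ω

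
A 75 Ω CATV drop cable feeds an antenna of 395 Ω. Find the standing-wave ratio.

VSWR ≈ 5.27

Γ = (395 − 75)/(395 + 75) = 0.681
VSWR = (1 + 0.681)/(1 − 0.681)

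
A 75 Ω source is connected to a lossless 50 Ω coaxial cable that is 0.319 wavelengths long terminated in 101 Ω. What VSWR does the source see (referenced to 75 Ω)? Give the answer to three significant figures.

βl = 2π × 0.319 = 115°
tan(βl) = -2.16
Z_in = Z_0·(Z_L + jZ_0·tanβl)/(Z_0 + jZ_L·tanβl) = 28.6 + j16.6 Ω
Γ_s = (Z_in − Z_s)/(Z_in + Z_s) = (-46.4 + j16.6)/(104 + j16.6), |Γ_s| = 0.47
VSWR = (1 + |Γ_s|)/(1 − |Γ_s|)

VSWR ≈ 2.78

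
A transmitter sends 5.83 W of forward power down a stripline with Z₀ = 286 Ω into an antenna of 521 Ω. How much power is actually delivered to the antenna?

P_delivered ≈ 5.34 W

Γ = (521 − 286)/(521 + 286) = 0.291
|Γ|² = 0.0848
P_refl = |Γ|²·P_inc = 0.494 W, P_del = (1 − |Γ|²)·P_inc = 5.34 W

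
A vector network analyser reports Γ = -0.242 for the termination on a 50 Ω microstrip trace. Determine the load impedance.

Z_L ≈ 30.5 Ω

Z_L = Z_0·(1 + Γ)/(1 − Γ) = 50·(0.758)/(1.24)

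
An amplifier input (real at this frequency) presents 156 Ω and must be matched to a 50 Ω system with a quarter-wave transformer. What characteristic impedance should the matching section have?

Z_qwt ≈ 88.3 Ω

Z_qwt = √(Z_0·R_L) = √(50 × 156) = √7800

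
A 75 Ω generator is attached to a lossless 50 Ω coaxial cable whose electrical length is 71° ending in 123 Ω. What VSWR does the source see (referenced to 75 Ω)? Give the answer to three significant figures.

VSWR ≈ 3.49

tan(βl) = 2.9
Z_in = Z_0·(Z_L + jZ_0·tanβl)/(Z_0 + jZ_L·tanβl) = 22.3 − j14.1 Ω
Γ_s = (Z_in − Z_s)/(Z_in + Z_s) = (-52.7 − j14.1)/(97.3 − j14.1), |Γ_s| = 0.555
VSWR = (1 + |Γ_s|)/(1 − |Γ_s|)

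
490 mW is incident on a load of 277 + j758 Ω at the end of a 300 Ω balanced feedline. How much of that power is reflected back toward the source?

P_reflected ≈ 311 mW

|Γ| = |(-23 + j758)/(577 + j758)| = 0.796
|Γ|² = 0.634
P_refl = |Γ|²·P_inc = 311 mW, P_del = (1 − |Γ|²)·P_inc = 179 mW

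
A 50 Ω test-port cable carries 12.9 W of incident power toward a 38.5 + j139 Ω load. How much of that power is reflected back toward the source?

|Γ| = |(-11.5 + j139)/(88.5 + j139)| = 0.846
|Γ|² = 0.716
P_refl = |Γ|²·P_inc = 9.24 W, P_del = (1 − |Γ|²)·P_inc = 3.66 W

P_reflected ≈ 9.24 W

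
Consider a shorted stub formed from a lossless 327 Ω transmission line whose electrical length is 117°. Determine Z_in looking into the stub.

tan(βl) = -1.96
For a shorted stub, Z_in = jZ_0·tan(βl)

Z_in ≈ −j642 Ω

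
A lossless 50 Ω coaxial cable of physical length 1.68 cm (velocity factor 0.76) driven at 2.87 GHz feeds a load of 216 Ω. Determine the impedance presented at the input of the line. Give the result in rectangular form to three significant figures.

λ = v/f = 0.76·c / 2.87 GHz = 0.0794 m
βl = 2π·l/λ = 2π × 0.211 = 76.1°
tan(βl) = tan(76.1°) = 4.05
Z_in = Z_0·(Z_L + jZ_0·tanβl)/(Z_0 + jZ_L·tanβl)
     = 50·(216 + j203)/(50 + j875)

Z_in ≈ 12.2 − j11.6 Ω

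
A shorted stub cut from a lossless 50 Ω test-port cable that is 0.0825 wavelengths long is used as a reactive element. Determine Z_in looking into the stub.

βl = 2π × 0.0825 = 29.7°
tan(βl) = 0.57
For a shorted stub, Z_in = jZ_0·tan(βl)

Z_in ≈ +j28.5 Ω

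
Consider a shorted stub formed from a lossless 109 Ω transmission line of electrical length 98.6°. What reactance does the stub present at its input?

X_in ≈ -721 Ω (capacitive)

tan(βl) = -6.61
For a shorted stub, Z_in = jZ_0·tan(βl)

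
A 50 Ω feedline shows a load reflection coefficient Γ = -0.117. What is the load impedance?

Z_L = Z_0·(1 + Γ)/(1 − Γ) = 50·(0.883)/(1.12)

Z_L ≈ 39.5 Ω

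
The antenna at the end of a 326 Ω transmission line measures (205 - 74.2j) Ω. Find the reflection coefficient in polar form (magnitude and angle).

Γ ≈ 0.265 ∠ -141°

Γ = (Z_L − Z_0)/(Z_L + Z_0) = (-121 − j74.2)/(531 − j74.2)
|Γ| = 142/536 = 0.265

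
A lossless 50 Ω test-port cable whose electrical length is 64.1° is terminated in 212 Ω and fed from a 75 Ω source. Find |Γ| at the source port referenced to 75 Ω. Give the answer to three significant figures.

|Γ| ≈ 0.702

tan(βl) = 2.06
Z_in = Z_0·(Z_L + jZ_0·tanβl)/(Z_0 + jZ_L·tanβl) = 14.4 − j22.6 Ω
Γ_s = (Z_in − Z_s)/(Z_in + Z_s) = (-60.6 − j22.6)/(89.4 − j22.6), |Γ_s| = 0.702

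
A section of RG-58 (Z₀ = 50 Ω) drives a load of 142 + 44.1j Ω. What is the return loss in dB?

Γ = (92 + j44.1)/(192 + j44.1), |Γ| = 0.518
RL = −20·log₁₀|Γ| = −20·log₁₀(0.518)

RL ≈ 5.72 dB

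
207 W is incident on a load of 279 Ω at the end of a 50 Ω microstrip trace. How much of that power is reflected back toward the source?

Γ = (279 − 50)/(279 + 50) = 0.696
|Γ|² = 0.484
P_refl = |Γ|²·P_inc = 100 W, P_del = (1 − |Γ|²)·P_inc = 107 W

P_reflected ≈ 100 W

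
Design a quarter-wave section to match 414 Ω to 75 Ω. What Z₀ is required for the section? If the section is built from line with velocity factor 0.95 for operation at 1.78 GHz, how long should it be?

Z_qwt ≈ 176 Ω; length ≈ 4 cm

Z_qwt = √(Z_0·R_L) = √(75 × 414) = √31050
λ = 0.95·c/f = 0.16 m, so l = λ/4 = 0.04 m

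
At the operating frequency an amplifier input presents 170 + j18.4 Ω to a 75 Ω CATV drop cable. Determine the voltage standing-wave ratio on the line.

Γ = (Z_L − Z_0)/(Z_L + Z_0) = (95 + j18.4)/(245 + j18.4)
|Γ| = 96.8/246 = 0.394
VSWR = (1 + |Γ|)/(1 − |Γ|) = 1.39/0.606

VSWR ≈ 2.3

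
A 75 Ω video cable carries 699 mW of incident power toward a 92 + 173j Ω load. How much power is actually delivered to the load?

P_delivered ≈ 334 mW

|Γ| = |(17 + j173)/(167 + j173)| = 0.723
|Γ|² = 0.523
P_refl = |Γ|²·P_inc = 365 mW, P_del = (1 − |Γ|²)·P_inc = 334 mW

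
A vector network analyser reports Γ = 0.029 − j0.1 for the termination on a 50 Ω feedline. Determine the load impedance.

Z_L = Z_0·(1 + Γ)/(1 − Γ) = 50·(1.03 − j0.1)/(0.971 + j0.1)

Z_L ≈ 51.9 − j10.5 Ω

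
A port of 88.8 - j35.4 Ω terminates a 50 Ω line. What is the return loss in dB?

Γ = (38.8 − j35.4)/(138.8 − j35.4), |Γ| = 0.367
RL = −20·log₁₀|Γ| = −20·log₁₀(0.367)

RL ≈ 8.71 dB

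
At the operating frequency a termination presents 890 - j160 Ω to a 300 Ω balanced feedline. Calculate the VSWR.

VSWR ≈ 3.07

Γ = (Z_L − Z_0)/(Z_L + Z_0) = (590 − j160)/(1190 − j160)
|Γ| = 611/1200 = 0.509
VSWR = (1 + |Γ|)/(1 − |Γ|) = 1.51/0.491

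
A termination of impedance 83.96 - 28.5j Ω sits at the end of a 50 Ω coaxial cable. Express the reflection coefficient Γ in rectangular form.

Γ = (Z_L − Z_0)/(Z_L + Z_0) = (33.96 − j28.5)/(134 − j28.5)

Γ ≈ 0.286 − j0.152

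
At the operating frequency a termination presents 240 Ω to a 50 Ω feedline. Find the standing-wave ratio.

VSWR ≈ 4.8

For a purely resistive load, VSWR = R_L/Z_0 or Z_0/R_L (whichever > 1) = 240/50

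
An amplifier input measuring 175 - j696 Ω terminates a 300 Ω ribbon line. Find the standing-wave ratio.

VSWR ≈ 11.4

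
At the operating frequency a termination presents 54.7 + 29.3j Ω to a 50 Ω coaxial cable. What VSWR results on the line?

VSWR ≈ 1.75

Γ = (Z_L − Z_0)/(Z_L + Z_0) = (4.7 + j29.3)/(104.7 + j29.3)
|Γ| = 29.7/109 = 0.273
VSWR = (1 + |Γ|)/(1 − |Γ|) = 1.27/0.727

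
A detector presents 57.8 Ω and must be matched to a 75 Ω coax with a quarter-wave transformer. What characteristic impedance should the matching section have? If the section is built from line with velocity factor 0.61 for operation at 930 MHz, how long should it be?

Z_qwt ≈ 65.8 Ω; length ≈ 4.92 cm

Z_qwt = √(Z_0·R_L) = √(75 × 57.8) = √4335
λ = 0.61·c/f = 0.197 m, so l = λ/4 = 0.0492 m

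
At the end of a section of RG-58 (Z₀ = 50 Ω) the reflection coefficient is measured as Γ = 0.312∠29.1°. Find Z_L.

Z_L ≈ 81.7 + j27.5 Ω

Z_L = Z_0·(1 + Γ)/(1 − Γ) = 50·(1.27 + j0.152)/(0.727 − j0.152)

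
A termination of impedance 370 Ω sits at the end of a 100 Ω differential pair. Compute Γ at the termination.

Γ = 0.574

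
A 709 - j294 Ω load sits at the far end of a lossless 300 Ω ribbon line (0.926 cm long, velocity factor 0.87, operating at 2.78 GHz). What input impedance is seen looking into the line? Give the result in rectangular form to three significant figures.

Z_in ≈ 187 − j232 Ω

λ = v/f = 0.87·c / 2.78 GHz = 0.0939 m
βl = 2π·l/λ = 2π × 0.0986 = 35.5°
tan(βl) = tan(35.5°) = 0.713
Z_in = Z_0·(Z_L + jZ_0·tanβl)/(Z_0 + jZ_L·tanβl)
     = 300·(709 − j80)/(510 + j506)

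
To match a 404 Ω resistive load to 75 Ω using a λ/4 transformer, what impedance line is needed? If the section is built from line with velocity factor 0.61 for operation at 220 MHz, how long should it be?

Z_qwt ≈ 174 Ω; length ≈ 20.8 cm

Z_qwt = √(Z_0·R_L) = √(75 × 404) = √30300
λ = 0.61·c/f = 0.832 m, so l = λ/4 = 0.208 m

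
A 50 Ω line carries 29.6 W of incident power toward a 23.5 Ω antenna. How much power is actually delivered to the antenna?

Γ = (23.5 − 50)/(23.5 + 50) = -0.361
|Γ|² = 0.13
P_refl = |Γ|²·P_inc = 3.85 W, P_del = (1 − |Γ|²)·P_inc = 25.8 W

P_delivered ≈ 25.8 W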